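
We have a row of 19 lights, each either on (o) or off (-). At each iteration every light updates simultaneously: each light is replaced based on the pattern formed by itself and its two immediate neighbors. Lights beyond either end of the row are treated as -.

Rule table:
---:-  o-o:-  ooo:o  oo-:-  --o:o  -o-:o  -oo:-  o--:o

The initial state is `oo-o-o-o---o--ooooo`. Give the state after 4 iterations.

---o-o-oo-oooo-ooo-
--oo-o-----oo---o-o
-o---oo---o--o-oo-o
ooo-o--o-ooooo----o

ooo-o--o-ooooo----o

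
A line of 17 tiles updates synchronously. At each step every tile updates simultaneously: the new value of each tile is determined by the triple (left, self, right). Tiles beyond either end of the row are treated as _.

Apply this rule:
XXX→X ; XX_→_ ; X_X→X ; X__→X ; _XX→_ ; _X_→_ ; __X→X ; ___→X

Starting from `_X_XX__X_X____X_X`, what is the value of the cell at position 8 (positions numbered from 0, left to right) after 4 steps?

X_X__XX_X_XXXX_X_
_X_XX__X_X_XX_X_X
X_X__XX_X_X__X_X_
_X_XX__X_X_XX_X_X
position 8 holds _

_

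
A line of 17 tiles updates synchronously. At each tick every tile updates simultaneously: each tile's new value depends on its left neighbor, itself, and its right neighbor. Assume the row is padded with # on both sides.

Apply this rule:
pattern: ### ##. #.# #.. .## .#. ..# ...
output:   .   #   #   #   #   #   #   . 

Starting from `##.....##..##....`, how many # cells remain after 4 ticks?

.##...########..#
####.##......####
...#####....##...
#.##...##..####.#
count of #: 10

10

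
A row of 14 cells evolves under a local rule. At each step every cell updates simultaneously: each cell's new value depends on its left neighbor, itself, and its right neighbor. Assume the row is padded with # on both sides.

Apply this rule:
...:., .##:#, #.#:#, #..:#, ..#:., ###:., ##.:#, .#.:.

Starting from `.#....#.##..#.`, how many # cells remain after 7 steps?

10

#.#....####..#
##.#...#..##.#
.##.#...#.####
####.#...##...
...##.#..###..
#..###.#.#.##.
##.#.##.#.####
count of #: 10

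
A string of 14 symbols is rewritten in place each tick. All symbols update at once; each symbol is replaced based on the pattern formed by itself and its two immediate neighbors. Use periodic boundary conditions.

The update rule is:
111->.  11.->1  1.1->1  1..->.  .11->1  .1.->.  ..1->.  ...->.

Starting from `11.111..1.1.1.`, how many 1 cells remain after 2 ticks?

1111.1...1.1.1
...11.....1.11
count of 1: 5

5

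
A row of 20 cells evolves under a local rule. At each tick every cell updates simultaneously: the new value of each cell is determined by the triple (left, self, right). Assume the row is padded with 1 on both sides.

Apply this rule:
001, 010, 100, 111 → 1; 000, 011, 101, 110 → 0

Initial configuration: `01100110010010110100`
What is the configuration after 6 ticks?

01110011110100000001

00011001111110000111
10100110111101001011
00111000011001111001
11010100100110110110
10010111111000000000
01110011110100000001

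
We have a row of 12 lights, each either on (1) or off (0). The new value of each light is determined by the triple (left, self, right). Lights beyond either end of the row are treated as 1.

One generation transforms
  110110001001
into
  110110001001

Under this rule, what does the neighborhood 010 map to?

1

At position 8 the neighborhood is 010; the next row has 1 there.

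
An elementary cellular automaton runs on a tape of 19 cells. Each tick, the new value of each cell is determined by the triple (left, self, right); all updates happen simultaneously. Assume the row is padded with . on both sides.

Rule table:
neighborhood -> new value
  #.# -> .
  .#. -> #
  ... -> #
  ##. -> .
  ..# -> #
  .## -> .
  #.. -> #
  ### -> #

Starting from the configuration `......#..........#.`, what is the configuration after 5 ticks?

###################
.#################.
#.###############.#
#..#############..#
###.###########.###

###.###########.###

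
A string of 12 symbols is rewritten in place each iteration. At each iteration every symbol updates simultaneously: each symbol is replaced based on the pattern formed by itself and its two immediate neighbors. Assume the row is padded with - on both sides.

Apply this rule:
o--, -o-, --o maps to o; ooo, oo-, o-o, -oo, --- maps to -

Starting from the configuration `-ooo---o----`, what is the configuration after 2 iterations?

oo-oo----o--

iteration 1: o---o-ooo---
iteration 2: oo-oo----o--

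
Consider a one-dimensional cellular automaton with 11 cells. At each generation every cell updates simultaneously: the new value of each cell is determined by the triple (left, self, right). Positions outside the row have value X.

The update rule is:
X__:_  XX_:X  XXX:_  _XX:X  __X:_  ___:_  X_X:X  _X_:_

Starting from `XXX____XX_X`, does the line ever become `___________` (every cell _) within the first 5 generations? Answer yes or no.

yes

__X____XXXX
_______X___
___________
all cells are _ at generation 3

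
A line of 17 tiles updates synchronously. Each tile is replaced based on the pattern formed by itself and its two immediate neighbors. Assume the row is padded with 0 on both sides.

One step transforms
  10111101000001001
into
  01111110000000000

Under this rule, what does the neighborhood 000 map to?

0

At position 9 the neighborhood is 000; the next row has 0 there.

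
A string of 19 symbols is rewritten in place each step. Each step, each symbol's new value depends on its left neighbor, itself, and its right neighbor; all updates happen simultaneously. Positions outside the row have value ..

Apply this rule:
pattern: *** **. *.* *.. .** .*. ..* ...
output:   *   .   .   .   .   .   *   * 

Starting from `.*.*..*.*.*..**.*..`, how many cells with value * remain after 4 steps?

4

*....*......*.....*
..***..*****..****.
**.*..*.***..*.**..
.....*...*..*.....*
count of *: 4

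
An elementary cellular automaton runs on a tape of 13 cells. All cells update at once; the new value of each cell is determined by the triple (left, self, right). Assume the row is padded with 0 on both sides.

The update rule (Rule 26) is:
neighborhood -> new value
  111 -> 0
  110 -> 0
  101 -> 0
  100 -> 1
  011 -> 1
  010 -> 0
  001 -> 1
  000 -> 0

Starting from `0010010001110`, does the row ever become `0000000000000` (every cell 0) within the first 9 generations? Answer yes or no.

0101101011001
1001000010110
0110100100101
1100011011000
1010110010100
0000101100010
0001001010101
0010110000000
0100101000000
generation 9 is 0100101000000, still not uniform 0

no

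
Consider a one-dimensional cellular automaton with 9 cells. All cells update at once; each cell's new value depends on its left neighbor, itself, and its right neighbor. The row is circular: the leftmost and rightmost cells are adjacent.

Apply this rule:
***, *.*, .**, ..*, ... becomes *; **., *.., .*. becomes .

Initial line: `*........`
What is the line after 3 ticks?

*******..

..*******
.*******.
*******..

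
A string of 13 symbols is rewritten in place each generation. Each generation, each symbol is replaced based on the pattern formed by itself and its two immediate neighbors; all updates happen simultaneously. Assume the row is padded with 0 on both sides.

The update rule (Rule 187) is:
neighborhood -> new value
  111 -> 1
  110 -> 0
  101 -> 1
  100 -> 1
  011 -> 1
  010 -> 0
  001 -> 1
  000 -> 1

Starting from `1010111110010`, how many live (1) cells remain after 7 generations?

8

generation 1: 0101111101101
generation 2: 1011111011010
generation 3: 0111110110101
generation 4: 1111101101010
generation 5: 1111011010101
generation 6: 1110110101010
generation 7: 1101101010101
count of 1: 8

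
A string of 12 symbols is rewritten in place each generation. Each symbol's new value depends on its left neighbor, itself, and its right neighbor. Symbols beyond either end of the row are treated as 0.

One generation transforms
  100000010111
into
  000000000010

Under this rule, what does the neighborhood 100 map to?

At position 1 the neighborhood is 100; the next row has 0 there.

0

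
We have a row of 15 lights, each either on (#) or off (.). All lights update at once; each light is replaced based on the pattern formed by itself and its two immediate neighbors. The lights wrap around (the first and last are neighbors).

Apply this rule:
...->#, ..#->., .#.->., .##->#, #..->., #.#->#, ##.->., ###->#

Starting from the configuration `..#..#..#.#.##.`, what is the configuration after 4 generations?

.#####..#....##

generation 1: #........#.##..
generation 2: ..######..##...
generation 3: #.#####...#..##
generation 4: .#####..#....##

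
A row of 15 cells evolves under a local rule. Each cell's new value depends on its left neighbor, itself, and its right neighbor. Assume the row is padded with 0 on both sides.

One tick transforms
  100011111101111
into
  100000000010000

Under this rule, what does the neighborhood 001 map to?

0

At position 3 the neighborhood is 001; the next row has 0 there.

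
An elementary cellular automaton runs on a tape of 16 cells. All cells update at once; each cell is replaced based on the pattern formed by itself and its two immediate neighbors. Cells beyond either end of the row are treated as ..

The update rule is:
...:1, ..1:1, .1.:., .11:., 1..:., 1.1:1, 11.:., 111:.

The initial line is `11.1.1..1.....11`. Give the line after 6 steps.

111..1..1..1....

..1.1..1..1111..
11.1..1..1.....1
..1..1..1..1111.
11..1..1..1.....
...1..1..1..1111
111..1..1..1....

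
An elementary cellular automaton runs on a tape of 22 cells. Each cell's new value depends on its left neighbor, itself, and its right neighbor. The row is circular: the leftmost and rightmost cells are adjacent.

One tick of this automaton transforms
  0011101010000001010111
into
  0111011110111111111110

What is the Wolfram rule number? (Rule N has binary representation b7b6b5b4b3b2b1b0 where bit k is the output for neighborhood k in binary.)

position 3: 111 → 1  (bit 7 = 1)
position 4: 110 → 0  (bit 6 = 0)
position 5: 101 → 1  (bit 5 = 1)
position 0: 100 → 0  (bit 4 = 0)
position 2: 011 → 1  (bit 3 = 1)
position 6: 010 → 1  (bit 2 = 1)
position 1: 001 → 1  (bit 1 = 1)
position 10: 000 → 1  (bit 0 = 1)
bits b7..b0 = 10101111 = 175

175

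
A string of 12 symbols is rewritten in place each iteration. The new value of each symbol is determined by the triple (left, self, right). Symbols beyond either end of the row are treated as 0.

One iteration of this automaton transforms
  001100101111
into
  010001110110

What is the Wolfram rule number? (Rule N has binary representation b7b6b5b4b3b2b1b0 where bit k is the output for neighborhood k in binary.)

position 9: 111 → 1  (bit 7 = 1)
position 3: 110 → 0  (bit 6 = 0)
position 7: 101 → 1  (bit 5 = 1)
position 4: 100 → 0  (bit 4 = 0)
position 2: 011 → 0  (bit 3 = 0)
position 6: 010 → 1  (bit 2 = 1)
position 1: 001 → 1  (bit 1 = 1)
position 0: 000 → 0  (bit 0 = 0)
bits b7..b0 = 10100110 = 166

166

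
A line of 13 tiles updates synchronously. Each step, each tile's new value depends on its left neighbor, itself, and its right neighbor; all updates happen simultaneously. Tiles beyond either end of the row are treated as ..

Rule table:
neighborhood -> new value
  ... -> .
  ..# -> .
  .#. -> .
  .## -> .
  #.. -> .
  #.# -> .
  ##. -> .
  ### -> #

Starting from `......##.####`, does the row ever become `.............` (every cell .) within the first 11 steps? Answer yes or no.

..........##.
.............
all cells are . at step 2

yes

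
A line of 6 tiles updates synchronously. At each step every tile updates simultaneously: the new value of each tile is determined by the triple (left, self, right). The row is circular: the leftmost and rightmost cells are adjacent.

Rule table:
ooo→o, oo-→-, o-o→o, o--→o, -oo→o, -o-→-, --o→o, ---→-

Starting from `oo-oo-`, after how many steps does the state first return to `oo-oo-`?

step 1: o-oo-o
step 2: -oo-oo
step 3: oo-oo-

3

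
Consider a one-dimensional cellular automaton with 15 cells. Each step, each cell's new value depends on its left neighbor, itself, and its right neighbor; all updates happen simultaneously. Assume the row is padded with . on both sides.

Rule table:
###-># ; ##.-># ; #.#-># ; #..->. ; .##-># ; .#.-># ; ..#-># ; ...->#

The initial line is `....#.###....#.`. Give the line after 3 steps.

##############.

#########.####.
##############.
##############.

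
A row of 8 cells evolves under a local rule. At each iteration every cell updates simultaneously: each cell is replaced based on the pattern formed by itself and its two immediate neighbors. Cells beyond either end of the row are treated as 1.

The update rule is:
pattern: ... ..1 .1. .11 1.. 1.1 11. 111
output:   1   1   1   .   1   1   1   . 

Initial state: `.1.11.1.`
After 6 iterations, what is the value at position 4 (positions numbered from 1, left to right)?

111.1111
..11....
11.11111
.11.....
1.111111
11......
position 4 holds .

.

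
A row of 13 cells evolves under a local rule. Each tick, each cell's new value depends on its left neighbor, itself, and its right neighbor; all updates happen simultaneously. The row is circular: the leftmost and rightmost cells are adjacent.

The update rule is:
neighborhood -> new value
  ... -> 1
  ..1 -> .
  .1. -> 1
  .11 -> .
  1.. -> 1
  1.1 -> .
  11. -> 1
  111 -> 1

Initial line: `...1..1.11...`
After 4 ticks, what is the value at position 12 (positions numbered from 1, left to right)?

11.11.1..1111
11..1.11..111
111.1..11..11
111.11..11..1
position 12 holds .

.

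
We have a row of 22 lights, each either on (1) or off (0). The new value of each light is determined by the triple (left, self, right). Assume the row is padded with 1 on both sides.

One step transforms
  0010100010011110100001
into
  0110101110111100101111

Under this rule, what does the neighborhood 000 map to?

At position 6 the neighborhood is 000; the next row has 1 there.

1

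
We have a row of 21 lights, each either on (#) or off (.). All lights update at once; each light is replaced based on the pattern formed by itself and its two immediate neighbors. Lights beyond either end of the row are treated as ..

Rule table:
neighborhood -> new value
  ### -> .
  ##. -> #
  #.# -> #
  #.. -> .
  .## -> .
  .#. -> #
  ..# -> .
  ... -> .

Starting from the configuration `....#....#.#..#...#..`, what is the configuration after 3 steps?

....#......#..#...#..

....#....###..#...#..
....#......#..#...#..
....#......#..#...#..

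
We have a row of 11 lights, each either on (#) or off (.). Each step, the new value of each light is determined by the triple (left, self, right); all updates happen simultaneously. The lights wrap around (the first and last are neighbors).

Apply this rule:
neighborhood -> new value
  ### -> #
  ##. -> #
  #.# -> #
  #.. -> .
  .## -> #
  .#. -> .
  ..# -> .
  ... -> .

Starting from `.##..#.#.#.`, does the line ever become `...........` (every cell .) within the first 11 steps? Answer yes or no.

no

.##...#.#..
.##....#...
.##........
.##........  (fixed point — unchanged through step 11)
step 11 is .##........, still not uniform .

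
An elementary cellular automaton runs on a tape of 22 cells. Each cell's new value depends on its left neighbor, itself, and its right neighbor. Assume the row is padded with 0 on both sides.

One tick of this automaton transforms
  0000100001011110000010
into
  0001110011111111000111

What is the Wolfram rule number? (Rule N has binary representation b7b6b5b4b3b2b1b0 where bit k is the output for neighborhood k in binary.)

position 12: 111 → 1  (bit 7 = 1)
position 14: 110 → 1  (bit 6 = 1)
position 10: 101 → 1  (bit 5 = 1)
position 5: 100 → 1  (bit 4 = 1)
position 11: 011 → 1  (bit 3 = 1)
position 4: 010 → 1  (bit 2 = 1)
position 3: 001 → 1  (bit 1 = 1)
position 0: 000 → 0  (bit 0 = 0)
bits b7..b0 = 11111110 = 254

254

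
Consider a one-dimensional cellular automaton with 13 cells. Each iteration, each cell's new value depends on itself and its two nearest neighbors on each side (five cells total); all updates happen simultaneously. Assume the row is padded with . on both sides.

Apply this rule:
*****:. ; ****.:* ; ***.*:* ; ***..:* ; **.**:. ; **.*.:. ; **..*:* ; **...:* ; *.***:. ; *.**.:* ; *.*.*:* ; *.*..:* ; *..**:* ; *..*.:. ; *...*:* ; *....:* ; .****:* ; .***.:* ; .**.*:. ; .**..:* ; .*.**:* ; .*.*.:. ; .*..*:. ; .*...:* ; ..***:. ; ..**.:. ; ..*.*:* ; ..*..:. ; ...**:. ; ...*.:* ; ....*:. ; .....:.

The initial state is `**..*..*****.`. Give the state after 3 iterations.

.**...*.*.***
..*****.**.**
...*.**.*..**

...*.**.*..**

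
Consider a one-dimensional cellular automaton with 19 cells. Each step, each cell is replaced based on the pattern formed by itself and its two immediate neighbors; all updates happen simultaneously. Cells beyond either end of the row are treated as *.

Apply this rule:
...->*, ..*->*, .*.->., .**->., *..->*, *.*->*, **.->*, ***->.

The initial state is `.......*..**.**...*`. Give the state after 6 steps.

*******.**.**.****.
......**.**.**...**
******.**.**.****..
.....**.**.**...***
*****.**.**.****...
....**.**.**...****

....**.**.**...****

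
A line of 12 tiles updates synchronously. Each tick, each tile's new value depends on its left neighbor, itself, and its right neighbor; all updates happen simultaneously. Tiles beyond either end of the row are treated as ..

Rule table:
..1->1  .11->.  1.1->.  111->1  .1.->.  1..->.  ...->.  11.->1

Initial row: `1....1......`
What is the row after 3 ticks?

..1.........

....1.......
...1........
..1.........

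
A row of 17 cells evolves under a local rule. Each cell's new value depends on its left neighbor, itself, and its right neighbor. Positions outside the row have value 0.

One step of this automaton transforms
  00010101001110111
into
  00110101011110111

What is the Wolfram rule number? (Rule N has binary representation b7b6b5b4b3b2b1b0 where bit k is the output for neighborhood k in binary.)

206

position 11: 111 → 1  (bit 7 = 1)
position 12: 110 → 1  (bit 6 = 1)
position 4: 101 → 0  (bit 5 = 0)
position 8: 100 → 0  (bit 4 = 0)
position 10: 011 → 1  (bit 3 = 1)
position 3: 010 → 1  (bit 2 = 1)
position 2: 001 → 1  (bit 1 = 1)
position 0: 000 → 0  (bit 0 = 0)
bits b7..b0 = 11001110 = 206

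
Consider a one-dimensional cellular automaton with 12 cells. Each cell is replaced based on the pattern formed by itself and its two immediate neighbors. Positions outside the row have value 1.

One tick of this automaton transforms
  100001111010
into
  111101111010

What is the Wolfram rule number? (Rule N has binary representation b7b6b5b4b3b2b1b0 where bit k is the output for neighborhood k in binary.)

221

position 6: 111 → 1  (bit 7 = 1)
position 0: 110 → 1  (bit 6 = 1)
position 9: 101 → 0  (bit 5 = 0)
position 1: 100 → 1  (bit 4 = 1)
position 5: 011 → 1  (bit 3 = 1)
position 10: 010 → 1  (bit 2 = 1)
position 4: 001 → 0  (bit 1 = 0)
position 2: 000 → 1  (bit 0 = 1)
bits b7..b0 = 11011101 = 221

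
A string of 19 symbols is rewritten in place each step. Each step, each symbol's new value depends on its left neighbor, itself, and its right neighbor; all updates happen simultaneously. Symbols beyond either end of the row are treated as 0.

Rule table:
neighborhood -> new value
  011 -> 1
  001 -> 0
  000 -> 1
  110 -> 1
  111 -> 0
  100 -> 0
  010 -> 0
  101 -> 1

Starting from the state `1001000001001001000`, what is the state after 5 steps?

1101011101110110000

0000011100000000011
1111010101111111011
1001101011000001111
0001110111011101001
1101011101110110000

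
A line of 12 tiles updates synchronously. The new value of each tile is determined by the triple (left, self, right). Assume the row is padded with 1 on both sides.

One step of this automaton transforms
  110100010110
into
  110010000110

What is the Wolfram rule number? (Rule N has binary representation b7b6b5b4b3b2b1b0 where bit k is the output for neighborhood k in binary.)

216

position 0: 111 → 1  (bit 7 = 1)
position 1: 110 → 1  (bit 6 = 1)
position 2: 101 → 0  (bit 5 = 0)
position 4: 100 → 1  (bit 4 = 1)
position 9: 011 → 1  (bit 3 = 1)
position 3: 010 → 0  (bit 2 = 0)
position 6: 001 → 0  (bit 1 = 0)
position 5: 000 → 0  (bit 0 = 0)
bits b7..b0 = 11011000 = 216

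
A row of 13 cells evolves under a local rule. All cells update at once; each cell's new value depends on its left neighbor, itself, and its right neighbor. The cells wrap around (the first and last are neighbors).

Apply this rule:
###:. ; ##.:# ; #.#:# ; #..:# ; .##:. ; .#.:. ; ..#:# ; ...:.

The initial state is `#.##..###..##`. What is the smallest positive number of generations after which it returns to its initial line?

generation 1: ##.###..###..
generation 2: .##..###..###
generation 3: #.###..###..#
generation 4: ##..###..###.
generation 5: .###..###..##
generation 6: #..###..###.#
generation 7: ###..###..##.
generation 8: ..###..###.##
generation 9: ##..###..##.#
generation 10: .###..###.##.
generation 11: #..###..##.##
generation 12: ###..###.##..
generation 13: ..###..##.###
generation 14: ##..###.##..#
generation 15: .###..##.###.
generation 16: #..###.##..##
generation 17: ###..##.###..
generation 18: ..###.##..###
generation 19: ##..##.###..#
generation 20: .###.##..###.
generation 21: #..##.###..##
generation 22: ###.##..###..
generation 23: ..##.###..###
generation 24: ##.##..###..#
generation 25: .##.###..###.
generation 26: #.##..###..##

26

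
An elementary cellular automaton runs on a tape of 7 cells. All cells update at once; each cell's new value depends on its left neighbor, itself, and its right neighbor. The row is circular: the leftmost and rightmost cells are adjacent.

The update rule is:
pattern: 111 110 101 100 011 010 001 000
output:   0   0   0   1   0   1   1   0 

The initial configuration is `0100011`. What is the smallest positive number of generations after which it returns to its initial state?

0110100
1000110
1101000
0001101
1010001
0011010
0100011

7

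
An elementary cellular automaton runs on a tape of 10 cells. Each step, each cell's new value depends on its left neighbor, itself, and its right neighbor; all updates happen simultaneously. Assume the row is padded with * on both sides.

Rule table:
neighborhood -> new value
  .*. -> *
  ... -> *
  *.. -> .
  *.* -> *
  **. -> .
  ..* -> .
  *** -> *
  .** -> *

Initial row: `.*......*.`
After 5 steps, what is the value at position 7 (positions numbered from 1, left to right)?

*

step 1: **.****.**
step 2: *.****.***
step 3: .****.****
step 4: ****.*****
step 5: ***.******
position 7 holds *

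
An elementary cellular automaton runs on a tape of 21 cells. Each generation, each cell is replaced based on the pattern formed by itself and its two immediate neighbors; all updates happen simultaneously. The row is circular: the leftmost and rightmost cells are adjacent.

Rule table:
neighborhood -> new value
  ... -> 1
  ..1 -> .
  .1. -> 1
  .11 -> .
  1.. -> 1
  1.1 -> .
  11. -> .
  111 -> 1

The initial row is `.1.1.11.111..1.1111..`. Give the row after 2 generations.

.1.1.....1.1.1..11.11
.1.11111.1.1.11......

.1.11111.1.1.11......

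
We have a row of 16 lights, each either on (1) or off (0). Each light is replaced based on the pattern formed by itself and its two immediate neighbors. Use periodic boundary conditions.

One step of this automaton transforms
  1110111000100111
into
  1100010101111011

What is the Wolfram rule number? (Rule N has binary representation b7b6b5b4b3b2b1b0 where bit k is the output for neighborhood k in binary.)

position 0: 111 → 1  (bit 7 = 1)
position 2: 110 → 0  (bit 6 = 0)
position 3: 101 → 0  (bit 5 = 0)
position 7: 100 → 1  (bit 4 = 1)
position 4: 011 → 0  (bit 3 = 0)
position 10: 010 → 1  (bit 2 = 1)
position 9: 001 → 1  (bit 1 = 1)
position 8: 000 → 0  (bit 0 = 0)
bits b7..b0 = 10010110 = 150

150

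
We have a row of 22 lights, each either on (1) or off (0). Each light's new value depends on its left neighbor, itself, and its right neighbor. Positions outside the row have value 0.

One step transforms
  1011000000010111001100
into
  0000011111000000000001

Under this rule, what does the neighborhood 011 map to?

At position 2 the neighborhood is 011; the next row has 0 there.

0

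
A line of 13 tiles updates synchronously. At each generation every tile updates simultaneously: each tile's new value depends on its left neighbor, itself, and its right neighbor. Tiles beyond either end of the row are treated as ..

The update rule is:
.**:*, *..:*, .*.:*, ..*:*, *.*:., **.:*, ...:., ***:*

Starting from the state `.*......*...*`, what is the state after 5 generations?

***....***.**
****..****.**
**********.**
**********.**  (fixed point — unchanged through generation 5)

**********.**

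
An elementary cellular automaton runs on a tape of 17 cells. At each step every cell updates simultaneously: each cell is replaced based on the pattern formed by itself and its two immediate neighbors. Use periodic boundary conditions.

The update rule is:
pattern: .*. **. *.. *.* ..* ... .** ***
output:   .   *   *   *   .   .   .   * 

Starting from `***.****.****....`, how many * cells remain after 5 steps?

.***.****.****...
..***.****.****..
...***.****.****.
....***.****.****
*....***.****.***
count of *: 11

11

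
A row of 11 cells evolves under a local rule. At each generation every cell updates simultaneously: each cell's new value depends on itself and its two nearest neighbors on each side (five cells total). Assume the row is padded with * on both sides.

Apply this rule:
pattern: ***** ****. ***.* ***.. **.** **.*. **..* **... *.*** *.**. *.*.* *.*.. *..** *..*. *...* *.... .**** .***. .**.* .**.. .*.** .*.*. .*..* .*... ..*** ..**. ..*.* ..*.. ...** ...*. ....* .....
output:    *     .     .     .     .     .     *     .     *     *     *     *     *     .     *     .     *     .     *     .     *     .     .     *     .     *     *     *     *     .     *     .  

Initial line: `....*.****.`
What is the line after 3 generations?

..*.****...
*.****...**
..**...**.*

..**...**.*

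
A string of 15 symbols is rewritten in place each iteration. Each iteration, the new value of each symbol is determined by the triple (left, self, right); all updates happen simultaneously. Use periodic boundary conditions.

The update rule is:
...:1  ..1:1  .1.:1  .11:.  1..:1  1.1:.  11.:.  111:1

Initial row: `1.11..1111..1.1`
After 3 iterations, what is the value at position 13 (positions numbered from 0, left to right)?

....11.11.111..
1111.......1.11
111.11111111..1
position 13 holds .

.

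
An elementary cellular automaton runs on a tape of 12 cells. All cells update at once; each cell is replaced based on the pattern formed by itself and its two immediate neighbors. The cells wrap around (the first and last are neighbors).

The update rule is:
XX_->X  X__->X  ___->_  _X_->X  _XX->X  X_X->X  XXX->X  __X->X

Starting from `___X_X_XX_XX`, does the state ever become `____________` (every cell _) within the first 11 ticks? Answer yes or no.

tick 1: X_XXXXXXXXXX
tick 2: XXXXXXXXXXXX
tick 3: XXXXXXXXXXXX  (fixed point — unchanged through tick 11)
tick 11 is XXXXXXXXXXXX, still not uniform _

no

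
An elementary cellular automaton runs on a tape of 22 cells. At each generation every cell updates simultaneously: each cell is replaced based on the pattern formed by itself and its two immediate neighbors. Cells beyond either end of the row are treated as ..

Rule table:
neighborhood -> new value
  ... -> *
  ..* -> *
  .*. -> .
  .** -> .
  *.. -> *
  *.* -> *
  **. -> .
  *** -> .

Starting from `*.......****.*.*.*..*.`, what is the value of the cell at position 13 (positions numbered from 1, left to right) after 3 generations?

*

generation 1: .*******....*.*.*.**.*
generation 2: *.......****.*.*.*..*.  (repeats generation 0; period 2)
generation 3: .*******....*.*.*.**.*
position 13 holds *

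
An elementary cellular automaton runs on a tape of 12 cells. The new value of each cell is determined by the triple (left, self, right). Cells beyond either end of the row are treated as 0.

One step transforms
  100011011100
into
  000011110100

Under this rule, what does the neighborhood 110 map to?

1

At position 5 the neighborhood is 110; the next row has 1 there.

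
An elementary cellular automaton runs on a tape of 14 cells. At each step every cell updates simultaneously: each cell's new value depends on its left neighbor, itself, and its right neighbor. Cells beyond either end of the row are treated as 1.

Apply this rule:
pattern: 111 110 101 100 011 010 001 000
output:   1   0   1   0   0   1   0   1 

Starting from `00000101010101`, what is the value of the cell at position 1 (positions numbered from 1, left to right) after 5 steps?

0

01110111111110
10101011111101
01111101111010
10111010110111
01010111001011
position 1 holds 0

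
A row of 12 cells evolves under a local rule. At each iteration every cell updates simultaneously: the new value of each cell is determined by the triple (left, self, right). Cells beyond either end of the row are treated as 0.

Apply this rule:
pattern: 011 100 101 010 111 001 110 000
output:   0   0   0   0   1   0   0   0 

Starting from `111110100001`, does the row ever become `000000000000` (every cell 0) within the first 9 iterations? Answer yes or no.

yes

011100000000
001000000000
000000000000
all cells are 0 at iteration 3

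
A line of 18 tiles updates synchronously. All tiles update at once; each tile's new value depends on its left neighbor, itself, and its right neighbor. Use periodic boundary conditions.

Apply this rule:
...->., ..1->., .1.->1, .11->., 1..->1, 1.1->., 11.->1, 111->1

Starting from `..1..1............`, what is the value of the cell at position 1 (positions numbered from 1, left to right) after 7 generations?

.

..11.11...........
...1..11..........
...11..11.........
....11..11........
.....11..11.......
......11..11......
.......11..11.....
position 1 holds .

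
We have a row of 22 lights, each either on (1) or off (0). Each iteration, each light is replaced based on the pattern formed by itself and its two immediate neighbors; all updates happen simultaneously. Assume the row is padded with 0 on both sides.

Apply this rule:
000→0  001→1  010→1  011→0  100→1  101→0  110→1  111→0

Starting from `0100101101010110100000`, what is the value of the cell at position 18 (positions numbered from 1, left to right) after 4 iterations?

iteration 1: 1111100101010010110000
iteration 2: 0000111101011110011000
iteration 3: 0001000101000011101100
iteration 4: 0011101101100100100110
position 18 holds 0

0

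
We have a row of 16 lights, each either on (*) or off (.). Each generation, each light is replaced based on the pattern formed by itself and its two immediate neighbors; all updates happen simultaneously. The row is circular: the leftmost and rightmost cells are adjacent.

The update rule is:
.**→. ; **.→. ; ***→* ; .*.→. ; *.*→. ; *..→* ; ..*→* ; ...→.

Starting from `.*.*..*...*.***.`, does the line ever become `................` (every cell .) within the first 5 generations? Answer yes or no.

*...**.*.*...*.*
.*.*......*.*...
*...*....*...*..
.*.*.*..*.*.*.**
......**........
generation 5 is ......**........, still not uniform .

no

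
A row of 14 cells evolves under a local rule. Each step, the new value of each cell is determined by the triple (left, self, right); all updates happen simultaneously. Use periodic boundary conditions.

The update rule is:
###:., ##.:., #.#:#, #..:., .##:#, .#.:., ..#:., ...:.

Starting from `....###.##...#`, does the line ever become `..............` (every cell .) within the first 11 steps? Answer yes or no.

yes

....#..##.....
.......#......
..............
all cells are . at step 3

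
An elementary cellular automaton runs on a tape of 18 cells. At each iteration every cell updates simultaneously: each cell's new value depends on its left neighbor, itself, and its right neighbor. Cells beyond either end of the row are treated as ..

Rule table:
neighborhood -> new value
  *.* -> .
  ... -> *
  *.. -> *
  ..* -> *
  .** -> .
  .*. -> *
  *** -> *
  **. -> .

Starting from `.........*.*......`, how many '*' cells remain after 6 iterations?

**********.*******
.********...*****.
*.******.***.***.*
*..****...*...*..*
***.**.***********
.*......*********.
count of *: 10

10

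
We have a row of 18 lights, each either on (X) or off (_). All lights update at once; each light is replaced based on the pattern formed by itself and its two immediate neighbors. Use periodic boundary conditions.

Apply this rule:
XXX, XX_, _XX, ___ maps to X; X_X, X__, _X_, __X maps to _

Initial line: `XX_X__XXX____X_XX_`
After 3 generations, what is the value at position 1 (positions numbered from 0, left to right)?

X

XX____XXX_XX___XX_
XX_XX_XXX_XX_X_XX_
XX_XX_XXX_XX___XX_
position 1 holds X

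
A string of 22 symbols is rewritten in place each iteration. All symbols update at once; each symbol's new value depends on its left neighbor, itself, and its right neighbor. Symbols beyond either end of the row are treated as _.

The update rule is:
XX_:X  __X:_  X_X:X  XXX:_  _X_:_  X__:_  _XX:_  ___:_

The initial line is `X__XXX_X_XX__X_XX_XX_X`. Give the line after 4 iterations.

________X________X_X__

_____XX_X_X___X_XX_XX_
______XX_X_____X_XX_X_
_______XX_______X_XX__
________X________X_X__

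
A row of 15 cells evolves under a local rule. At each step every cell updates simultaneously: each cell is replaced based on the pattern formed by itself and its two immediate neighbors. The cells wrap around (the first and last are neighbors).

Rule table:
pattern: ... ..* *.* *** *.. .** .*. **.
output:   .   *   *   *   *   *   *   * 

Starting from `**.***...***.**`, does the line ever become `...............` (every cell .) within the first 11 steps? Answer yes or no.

no

*******.*******
***************
***************  (fixed point — unchanged through step 11)
step 11 is ***************, still not uniform .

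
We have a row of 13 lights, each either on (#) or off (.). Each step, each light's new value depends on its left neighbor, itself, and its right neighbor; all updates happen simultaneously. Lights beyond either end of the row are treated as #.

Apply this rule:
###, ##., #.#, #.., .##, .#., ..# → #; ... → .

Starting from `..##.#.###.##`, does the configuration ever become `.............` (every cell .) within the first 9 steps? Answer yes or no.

no

step 1: #############
step 2: #############  (fixed point — unchanged through step 9)
step 9 is #############, still not uniform .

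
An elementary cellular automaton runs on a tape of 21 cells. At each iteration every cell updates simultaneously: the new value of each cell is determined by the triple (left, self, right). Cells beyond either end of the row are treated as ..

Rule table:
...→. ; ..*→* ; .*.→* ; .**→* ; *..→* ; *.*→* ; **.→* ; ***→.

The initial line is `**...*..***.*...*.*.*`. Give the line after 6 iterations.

iteration 1: ***.*****.****.******
iteration 2: *.***...***..***....*
iteration 3: ***.**.**.****.**..**
iteration 4: *.*********..********
iteration 5: ***.......****......*
iteration 6: *.**.....**..**....**

*.**.....**..**....**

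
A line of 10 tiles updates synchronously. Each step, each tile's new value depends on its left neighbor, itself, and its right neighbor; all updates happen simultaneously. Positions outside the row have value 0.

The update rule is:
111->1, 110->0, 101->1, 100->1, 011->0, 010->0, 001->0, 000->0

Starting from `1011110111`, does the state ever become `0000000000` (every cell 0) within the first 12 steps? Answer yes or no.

yes

step 1: 0101101010
step 2: 0010010101
step 3: 0001001010
step 4: 0000100101
step 5: 0000010010
step 6: 0000001001
step 7: 0000000100
step 8: 0000000010
step 9: 0000000001
step 10: 0000000000
all cells are 0 at step 10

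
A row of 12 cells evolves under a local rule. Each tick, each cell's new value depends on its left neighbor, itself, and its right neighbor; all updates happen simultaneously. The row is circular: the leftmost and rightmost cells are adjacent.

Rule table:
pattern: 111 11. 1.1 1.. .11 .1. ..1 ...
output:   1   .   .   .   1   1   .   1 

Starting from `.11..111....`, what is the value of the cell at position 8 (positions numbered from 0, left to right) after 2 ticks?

.1...11..111
.1.1.1...11.
position 8 holds .

.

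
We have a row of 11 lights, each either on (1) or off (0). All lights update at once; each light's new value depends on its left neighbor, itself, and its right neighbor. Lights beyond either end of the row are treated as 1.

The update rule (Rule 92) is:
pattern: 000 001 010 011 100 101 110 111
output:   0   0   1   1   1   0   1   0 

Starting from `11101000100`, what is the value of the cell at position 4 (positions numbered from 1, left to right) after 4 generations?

00101100110
10101110110
10101010110
10101010110
position 4 holds 0

0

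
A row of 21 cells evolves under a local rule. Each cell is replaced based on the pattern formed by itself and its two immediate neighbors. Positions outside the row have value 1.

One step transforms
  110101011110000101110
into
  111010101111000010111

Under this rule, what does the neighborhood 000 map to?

At position 12 the neighborhood is 000; the next row has 0 there.

0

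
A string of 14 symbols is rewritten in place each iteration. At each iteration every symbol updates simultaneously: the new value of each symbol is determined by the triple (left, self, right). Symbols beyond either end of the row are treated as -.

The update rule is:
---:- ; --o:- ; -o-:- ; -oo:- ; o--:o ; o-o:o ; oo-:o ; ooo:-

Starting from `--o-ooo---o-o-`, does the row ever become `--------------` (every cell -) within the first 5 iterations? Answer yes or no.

iteration 1: ---o--oo---o-o
iteration 2: ----o--oo---o-
iteration 3: -----o--oo---o
iteration 4: ------o--oo---
iteration 5: -------o--oo--
iteration 5 is -------o--oo--, still not uniform -

no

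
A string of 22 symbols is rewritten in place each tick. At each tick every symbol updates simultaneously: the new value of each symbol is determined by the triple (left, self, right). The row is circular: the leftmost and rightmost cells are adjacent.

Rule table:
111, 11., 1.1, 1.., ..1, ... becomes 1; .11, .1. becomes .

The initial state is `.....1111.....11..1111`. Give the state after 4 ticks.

11111111.11111111.111.

tick 1: 11111.11111111.111.111
tick 2: 111111.11111111.111.11
tick 3: 1111111.11111111.111.1
tick 4: 11111111.11111111.111.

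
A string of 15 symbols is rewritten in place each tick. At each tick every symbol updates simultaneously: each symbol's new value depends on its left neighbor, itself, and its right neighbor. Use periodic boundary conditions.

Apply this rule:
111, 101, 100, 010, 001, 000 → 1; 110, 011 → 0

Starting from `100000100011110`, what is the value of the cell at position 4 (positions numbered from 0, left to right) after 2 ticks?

1

111111111101101
111111111010010
position 4 holds 1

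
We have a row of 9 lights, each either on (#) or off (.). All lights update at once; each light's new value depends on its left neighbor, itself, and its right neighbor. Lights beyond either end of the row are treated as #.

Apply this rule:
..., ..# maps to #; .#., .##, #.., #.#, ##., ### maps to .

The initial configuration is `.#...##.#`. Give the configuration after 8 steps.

...##....
.##...###
....##...
.###...##
.....##..
.####...#
......##.
.#####...

.#####...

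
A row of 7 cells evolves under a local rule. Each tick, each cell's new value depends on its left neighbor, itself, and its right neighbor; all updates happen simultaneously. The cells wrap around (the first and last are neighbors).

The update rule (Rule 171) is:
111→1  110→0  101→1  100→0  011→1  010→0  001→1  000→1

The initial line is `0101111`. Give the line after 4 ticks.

1110101

tick 1: 1011110
tick 2: 0111101
tick 3: 1111010
tick 4: 1110101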